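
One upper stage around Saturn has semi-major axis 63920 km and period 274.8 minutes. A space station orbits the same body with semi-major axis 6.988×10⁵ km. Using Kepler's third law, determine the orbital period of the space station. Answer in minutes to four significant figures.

T₂ ≈ 9933 minutes

Kepler's third law: T² ∝ a³, so T₂ = T₁ (a₂/a₁)^(3/2).
a₂/a₁ = 10.93, (a₂/a₁)^(3/2) = 36.15.
T₂ = 274.8 × 36.15 = 9933 minutes.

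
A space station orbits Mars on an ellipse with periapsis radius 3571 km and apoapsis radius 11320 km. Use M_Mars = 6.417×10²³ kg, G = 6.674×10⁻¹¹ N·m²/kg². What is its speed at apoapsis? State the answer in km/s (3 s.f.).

μ = GM = 6.674×10⁻¹¹ × 6.417×10²³ = 4.283×10¹³ m³/s².
Semi-major axis a = (r_p + r_a)/2 = 7445.5 km = 7.446×10⁶ m.
Vis-viva: v² = μ(2/r − 1/a) = 4.283×10¹³ × (1.767×10⁻⁷ − 1.343×10⁻⁷) = 1.815×10⁶ m²/s².
v = 1347 m/s = 1.347 km/s.

v ≈ 1.35 km/s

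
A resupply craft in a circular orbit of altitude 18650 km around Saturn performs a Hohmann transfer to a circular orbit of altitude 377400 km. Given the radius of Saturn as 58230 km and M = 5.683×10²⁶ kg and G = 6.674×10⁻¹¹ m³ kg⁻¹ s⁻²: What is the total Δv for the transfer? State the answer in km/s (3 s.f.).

μ = GM = 6.674×10⁻¹¹ × 5.683×10²⁶ = 3.793×10¹⁶ m³/s².
r₁ = 58230 + 18650 = 76880 km = 7.6880×10⁷ m.
r₂ = 58230 + 377400 = 435630 km = 4.3563×10⁸ m.
Transfer ellipse a_t = (r₁ + r₂)/2 = 2.563×10⁸ m.
At r₁: circular v_c1 = √(μ/r₁) = 22210 m/s; transfer-perikrone v_p = √[μ(2/r₁ − 1/a_t)] = 28960 m/s.
Δv₁ = v_p − v_c1 = 6749 m/s.
At r₂: circular v_c2 = √(μ/r₂) = 9331 m/s; transfer-apokrone v_a = √[μ(2/r₂ − 1/a_t)] = 5111 m/s.
Δv₂ = v_c2 − v_a = 4220 m/s.
Total Δv = Δv₁ + Δv₂ = 10970 m/s = 10.97 km/s.

Δv_total ≈ 11.0 km/s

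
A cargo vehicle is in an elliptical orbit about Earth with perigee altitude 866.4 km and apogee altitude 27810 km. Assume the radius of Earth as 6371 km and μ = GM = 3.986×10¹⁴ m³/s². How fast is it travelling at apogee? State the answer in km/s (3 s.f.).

v ≈ 2.02 km/s

r_p = 6371 + 866.4 = 7237.4 km = 7.2374×10⁶ m.
r_a = 6371 + 27810 = 34181 km = 3.4181×10⁷ m.
Semi-major axis a = (r_p + r_a)/2 = 20709 km = 2.071×10⁷ m.
Vis-viva: v² = μ(2/r − 1/a) = 3.986×10¹⁴ × (5.851×10⁻⁸ − 4.829×10⁻⁸) = 4.075×10⁶ m²/s².
v = 2019 m/s = 2.019 km/s.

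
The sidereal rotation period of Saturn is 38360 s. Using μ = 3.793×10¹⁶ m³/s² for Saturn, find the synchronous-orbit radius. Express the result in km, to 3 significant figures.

A synchronous orbit has period T, so by Kepler's third law a = (μT²/4π²)^(1/3).
μT²/4π² = 3.793×10¹⁶ × (3.836×10⁴)² / 39.48 = 1.414×10²⁴ m³.
a = 1.122×10⁸ m = 1.1223×10⁵ km.

r_sync ≈ 1.12×10⁵ km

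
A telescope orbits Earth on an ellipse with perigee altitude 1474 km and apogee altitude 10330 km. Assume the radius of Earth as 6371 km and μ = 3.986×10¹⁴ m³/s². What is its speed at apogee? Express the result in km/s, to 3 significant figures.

r_p = 6371 + 1474 = 7845.0 km = 7.8450×10⁶ m.
r_a = 6371 + 10330 = 16701 km = 1.6701×10⁷ m.
Semi-major axis a = (r_p + r_a)/2 = 12273 km = 1.227×10⁷ m.
Vis-viva: v² = μ(2/r − 1/a) = 3.986×10¹⁴ × (1.198×10⁻⁷ − 8.148×10⁻⁸) = 1.526×10⁷ m²/s².
v = 3906 m/s = 3.906 km/s.

v ≈ 3.91 km/s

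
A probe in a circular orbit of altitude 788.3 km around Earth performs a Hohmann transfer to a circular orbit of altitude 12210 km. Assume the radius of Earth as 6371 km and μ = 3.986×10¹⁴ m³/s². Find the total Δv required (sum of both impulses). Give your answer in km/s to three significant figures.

Δv_total ≈ 2.68 km/s

r₁ = 6371 + 788.3 = 7159.3 km = 7.1593×10⁶ m.
r₂ = 6371 + 12210 = 18581 km = 1.8581×10⁷ m.
Transfer ellipse a_t = (r₁ + r₂)/2 = 1.287×10⁷ m.
At r₁: circular v_c1 = √(μ/r₁) = 7462 m/s; transfer-perigee v_p = √[μ(2/r₁ − 1/a_t)] = 8966 m/s.
Δv₁ = v_p − v_c1 = 1504 m/s.
At r₂: circular v_c2 = √(μ/r₂) = 4632 m/s; transfer-apogee v_a = √[μ(2/r₂ − 1/a_t)] = 3454 m/s.
Δv₂ = v_c2 − v_a = 1177 m/s.
Total Δv = Δv₁ + Δv₂ = 2681 m/s = 2.681 km/s.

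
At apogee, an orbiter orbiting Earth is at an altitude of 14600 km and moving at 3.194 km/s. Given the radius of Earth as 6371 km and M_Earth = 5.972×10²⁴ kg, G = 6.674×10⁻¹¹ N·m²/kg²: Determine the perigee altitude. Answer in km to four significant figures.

perigee altitude ≈ 1322 km

μ = GM = 6.674×10⁻¹¹ × 5.972×10²⁴ = 3.986×10¹⁴ m³/s².
r_a = 6371 + 14600 = 20971 km = 2.097×10⁷ m.
Specific energy ε = v²/2 − μ/r = -1.391×10⁷ J/kg, so a = −μ/(2ε) = 1.433×10⁷ m.
The apsides satisfy r_p + r_a = 2a, so the perigee radius is 2a − r_a = 7.693×10⁶ m = 7692.9 km.
Perigee altitude = 7692.9 − 6371 = 1321.9 km.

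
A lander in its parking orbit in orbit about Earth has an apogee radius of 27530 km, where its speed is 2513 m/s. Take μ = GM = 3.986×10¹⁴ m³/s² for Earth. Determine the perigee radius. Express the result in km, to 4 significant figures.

r_a = 2.753×10⁷ m.
Specific energy ε = v²/2 − μ/r = -1.132×10⁷ J/kg, so a = −μ/(2ε) = 1.760×10⁷ m.
The apsides satisfy r_p + r_a = 2a, so the perigee radius is 2a − r_a = 7.678×10⁶ m = 7678.4 km.

perigee radius ≈ 7678 km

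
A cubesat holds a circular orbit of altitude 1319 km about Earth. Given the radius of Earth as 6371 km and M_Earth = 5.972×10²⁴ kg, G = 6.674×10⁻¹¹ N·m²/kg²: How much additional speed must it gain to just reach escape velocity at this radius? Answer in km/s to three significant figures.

μ = GM = 6.674×10⁻¹¹ × 5.972×10²⁴ = 3.986×10¹⁴ m³/s².
r = 6371 + 1319 = 7690.0 km = 7.6900×10⁶ m.
Circular speed v_c = √(μ/r) = 7199 m/s.
Escape speed v_esc = √(2μ/r) = √2 × v_c = 10180 m/s.
Δv = v_esc − v_c = 2982 m/s = 2.982 km/s.

Δv ≈ 2.98 km/s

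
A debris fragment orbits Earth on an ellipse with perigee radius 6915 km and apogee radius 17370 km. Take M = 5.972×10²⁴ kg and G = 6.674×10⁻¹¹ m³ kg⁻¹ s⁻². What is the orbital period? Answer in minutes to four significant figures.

T ≈ 221.9 minutes

μ = GM = 6.674×10⁻¹¹ × 5.972×10²⁴ = 3.986×10¹⁴ m³/s².
Semi-major axis a = (r_p + r_a)/2 = (6915.0 + 17370)/2 = 12142 km = 1.214×10⁷ m.
By Kepler's third law T = 2π√(a³/μ) = 2π × 2.119×10³ = 1.332×10⁴ s.
= 221.9 minutes.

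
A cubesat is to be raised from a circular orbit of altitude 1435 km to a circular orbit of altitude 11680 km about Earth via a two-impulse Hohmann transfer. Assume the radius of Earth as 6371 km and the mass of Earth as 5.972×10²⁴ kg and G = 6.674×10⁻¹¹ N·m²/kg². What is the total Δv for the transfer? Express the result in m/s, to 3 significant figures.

μ = GM = 6.674×10⁻¹¹ × 5.972×10²⁴ = 3.986×10¹⁴ m³/s².
r₁ = 6371 + 1435 = 7806.0 km = 7.8060×10⁶ m.
r₂ = 6371 + 11680 = 18051 km = 1.8051×10⁷ m.
Transfer ellipse a_t = (r₁ + r₂)/2 = 1.293×10⁷ m.
At r₁: circular v_c1 = √(μ/r₁) = 7146 m/s; transfer-perigee v_p = √[μ(2/r₁ − 1/a_t)] = 8443 m/s.
Δv₁ = v_p − v_c1 = 1298 m/s.
At r₂: circular v_c2 = √(μ/r₂) = 4699 m/s; transfer-apogee v_a = √[μ(2/r₂ − 1/a_t)] = 3651 m/s.
Δv₂ = v_c2 − v_a = 1048 m/s.
Total Δv = Δv₁ + Δv₂ = 2345 m/s.

Δv_total ≈ 2350 m/s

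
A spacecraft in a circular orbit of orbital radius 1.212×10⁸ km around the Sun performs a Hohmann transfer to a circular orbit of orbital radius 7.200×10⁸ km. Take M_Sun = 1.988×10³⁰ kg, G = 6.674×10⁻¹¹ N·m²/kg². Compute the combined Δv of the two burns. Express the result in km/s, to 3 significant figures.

Δv_total ≈ 16.5 km/s

μ = GM = 6.674×10⁻¹¹ × 1.988×10³⁰ = 1.327×10²⁰ m³/s².
r₁ = 1.212×10⁸ km = 1.212×10¹¹ m.
r₂ = 7.200×10⁸ km = 7.200×10¹¹ m.
Transfer ellipse a_t = (r₁ + r₂)/2 = 4.206×10¹¹ m.
At r₁: circular v_c1 = √(μ/r₁) = 33090 m/s; transfer-perihelion v_p = √[μ(2/r₁ − 1/a_t)] = 43290 m/s.
Δv₁ = v_p − v_c1 = 10200 m/s.
At r₂: circular v_c2 = √(μ/r₂) = 13570 m/s; transfer-aphelion v_a = √[μ(2/r₂ − 1/a_t)] = 7287 m/s.
Δv₂ = v_c2 − v_a = 6288 m/s.
Total Δv = Δv₁ + Δv₂ = 16490 m/s = 16.49 km/s.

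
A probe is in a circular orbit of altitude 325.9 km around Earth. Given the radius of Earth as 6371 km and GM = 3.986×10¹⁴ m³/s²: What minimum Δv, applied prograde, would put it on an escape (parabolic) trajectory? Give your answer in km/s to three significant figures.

r = 6371 + 325.9 = 6696.9 km = 6.6969×10⁶ m.
Circular speed v_c = √(μ/r) = 7715 m/s.
Escape speed v_esc = √(2μ/r) = √2 × v_c = 10910 m/s.
Δv = v_esc − v_c = 3196 m/s = 3.196 km/s.

Δv ≈ 3.20 km/s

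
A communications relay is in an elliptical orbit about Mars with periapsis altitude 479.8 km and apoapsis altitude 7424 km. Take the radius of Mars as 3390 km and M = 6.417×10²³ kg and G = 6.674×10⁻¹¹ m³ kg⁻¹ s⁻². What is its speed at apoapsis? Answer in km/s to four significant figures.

v ≈ 1.445 km/s

μ = GM = 6.674×10⁻¹¹ × 6.417×10²³ = 4.283×10¹³ m³/s².
r_p = 3390 + 479.8 = 3869.8 km = 3.8698×10⁶ m.
r_a = 3390 + 7424 = 10814 km = 1.0814×10⁷ m.
Semi-major axis a = (r_p + r_a)/2 = 7341.9 km = 7.342×10⁶ m.
Vis-viva: v² = μ(2/r − 1/a) = 4.283×10¹³ × (1.849×10⁻⁷ − 1.362×10⁻⁷) = 2.087×10⁶ m²/s².
v = 1445 m/s = 1.445 km/s.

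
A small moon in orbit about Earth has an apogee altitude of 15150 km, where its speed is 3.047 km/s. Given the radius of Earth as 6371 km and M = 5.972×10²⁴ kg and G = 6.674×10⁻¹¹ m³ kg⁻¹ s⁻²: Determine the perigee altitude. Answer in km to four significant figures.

μ = GM = 6.674×10⁻¹¹ × 5.972×10²⁴ = 3.986×10¹⁴ m³/s².
r_a = 6371 + 15150 = 21521 km = 2.152×10⁷ m.
Specific energy ε = v²/2 − μ/r = -1.388×10⁷ J/kg, so a = −μ/(2ε) = 1.436×10⁷ m.
The apsides satisfy r_p + r_a = 2a, so the perigee radius is 2a − r_a = 7.199×10⁶ m = 7198.6 km.
Perigee altitude = 7198.6 − 6371 = 827.64 km.

perigee altitude ≈ 827.6 km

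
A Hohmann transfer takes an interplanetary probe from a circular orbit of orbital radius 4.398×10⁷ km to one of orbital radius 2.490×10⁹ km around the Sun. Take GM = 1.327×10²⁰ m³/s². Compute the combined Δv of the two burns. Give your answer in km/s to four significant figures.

Δv_total ≈ 28.02 km/s

r₁ = 4.398×10⁷ km = 4.398×10¹⁰ m.
r₂ = 2.490×10⁹ km = 2.490×10¹² m.
Transfer ellipse a_t = (r₁ + r₂)/2 = 1.267×10¹² m.
At r₁: circular v_c1 = √(μ/r₁) = 54930 m/s; transfer-perihelion v_p = √[μ(2/r₁ − 1/a_t)] = 77010 m/s.
Δv₁ = v_p − v_c1 = 22080 m/s.
At r₂: circular v_c2 = √(μ/r₂) = 7300 m/s; transfer-aphelion v_a = √[μ(2/r₂ − 1/a_t)] = 1360 m/s.
Δv₂ = v_c2 − v_a = 5940 m/s.
Total Δv = Δv₁ + Δv₂ = 28020 m/s = 28.02 km/s.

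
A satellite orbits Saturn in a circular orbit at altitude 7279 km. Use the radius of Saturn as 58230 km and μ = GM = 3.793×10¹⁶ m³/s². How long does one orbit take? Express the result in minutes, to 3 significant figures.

T ≈ 285 minutes

r = 58230 + 7279 = 65509 km = 6.5509×10⁷ m.
Kepler's third law: T = 2π√(r³/μ) = 2π√((6.551×10⁷)³ / 3.793×10¹⁶).
r³/μ = 7.412×10⁶ s², so T = 2π × 2.722×10³ = 1.711×10⁴ s.
Converting: 1.711×10⁴ s ÷ 60.00 = 285.1 minutes.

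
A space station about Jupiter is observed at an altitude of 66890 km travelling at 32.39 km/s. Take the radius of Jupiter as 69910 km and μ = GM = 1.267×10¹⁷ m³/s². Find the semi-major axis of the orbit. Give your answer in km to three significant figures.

a ≈ 1.58×10⁵ km

r = 69910 + 66890 = 1.3680×10⁵ km = 1.368×10⁸ m.
Specific orbital energy ε = v²/2 − μ/r = (32390)²/2 − 1.267×10¹⁷/1.368×10⁸ = -4.016×10⁸ J/kg.
Since ε = −μ/(2a), a = −μ/(2ε) = 1.577×10⁸ m = 1.5774×10⁵ km.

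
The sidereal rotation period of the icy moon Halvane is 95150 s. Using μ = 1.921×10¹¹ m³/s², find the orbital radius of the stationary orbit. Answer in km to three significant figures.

A synchronous orbit has period T, so by Kepler's third law a = (μT²/4π²)^(1/3).
μT²/4π² = 1.921×10¹¹ × (9.515×10⁴)² / 39.48 = 4.405×10¹⁹ m³.
a = 3.532×10⁶ m = 3531.8 km.

r_sync ≈ 3530 km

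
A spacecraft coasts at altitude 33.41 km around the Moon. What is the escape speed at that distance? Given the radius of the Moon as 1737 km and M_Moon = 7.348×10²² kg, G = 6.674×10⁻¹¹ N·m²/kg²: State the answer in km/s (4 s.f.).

μ = GM = 6.674×10⁻¹¹ × 7.348×10²² = 4.904×10¹² m³/s².
r = 1737 + 33.41 = 1770.4 km = 1.7704×10⁶ m.
Escape speed v_esc = √(2μ/r) = √(2 × 4.904×10¹² / 1.770×10⁶) = √(5.540×10⁶) = 2354 m/s.
= 2.354 km/s.

v_esc ≈ 2.354 km/s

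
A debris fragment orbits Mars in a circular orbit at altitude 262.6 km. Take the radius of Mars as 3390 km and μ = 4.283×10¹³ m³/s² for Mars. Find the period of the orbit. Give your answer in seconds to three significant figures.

r = 3390 + 262.6 = 3652.6 km = 3.6526×10⁶ m.
Kepler's third law: T = 2π√(r³/μ) = 2π√((3.653×10⁶)³ / 4.283×10¹³).
r³/μ = 1.138×10⁶ s², so T = 2π × 1.067×10³ = 6.702×10³ s.

T ≈ 6700 seconds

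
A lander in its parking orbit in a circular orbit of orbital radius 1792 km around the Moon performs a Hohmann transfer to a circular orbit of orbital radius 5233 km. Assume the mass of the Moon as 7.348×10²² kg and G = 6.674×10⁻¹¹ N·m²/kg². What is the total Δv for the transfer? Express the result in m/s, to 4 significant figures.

μ = GM = 6.674×10⁻¹¹ × 7.348×10²² = 4.904×10¹² m³/s².
r₁ = 1792 km = 1.792×10⁶ m.
r₂ = 5233 km = 5.233×10⁶ m.
Transfer ellipse a_t = (r₁ + r₂)/2 = 3.512×10⁶ m.
At r₁: circular v_c1 = √(μ/r₁) = 1654 m/s; transfer-perilune v_p = √[μ(2/r₁ − 1/a_t)] = 2019 m/s.
Δv₁ = v_p − v_c1 = 364.9 m/s.
At r₂: circular v_c2 = √(μ/r₂) = 968.1 m/s; transfer-apolune v_a = √[μ(2/r₂ − 1/a_t)] = 691.5 m/s.
Δv₂ = v_c2 − v_a = 276.6 m/s.
Total Δv = Δv₁ + Δv₂ = 641.5 m/s.

Δv_total ≈ 641.5 m/s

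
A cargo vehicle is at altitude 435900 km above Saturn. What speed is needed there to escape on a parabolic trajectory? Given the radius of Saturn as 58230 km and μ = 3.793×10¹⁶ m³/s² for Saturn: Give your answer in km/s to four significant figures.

r = 58230 + 435900 = 494130 km = 4.9413×10⁸ m.
Escape speed v_esc = √(2μ/r) = √(2 × 3.793×10¹⁶ / 4.941×10⁸) = √(1.535×10⁸) = 12390 m/s.
= 12.39 km/s.

v_esc ≈ 12.39 km/s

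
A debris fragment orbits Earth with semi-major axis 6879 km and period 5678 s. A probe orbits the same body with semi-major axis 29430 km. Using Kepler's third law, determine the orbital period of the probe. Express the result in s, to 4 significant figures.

T₂ ≈ 50240 s

Kepler's third law: T² ∝ a³, so T₂ = T₁ (a₂/a₁)^(3/2).
a₂/a₁ = 4.278, (a₂/a₁)^(3/2) = 8.849.
T₂ = 5678 × 8.849 = 50240 s.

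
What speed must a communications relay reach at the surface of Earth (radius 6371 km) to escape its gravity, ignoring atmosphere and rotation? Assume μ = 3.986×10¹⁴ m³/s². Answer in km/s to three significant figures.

v_esc ≈ 11.2 km/s

r = R = 6.371×10⁶ m.
Escape speed v_esc = √(2μ/r) = √(2 × 3.986×10¹⁴ / 6.371×10⁶) = √(1.251×10⁸) = 11190 m/s.
= 11.19 km/s.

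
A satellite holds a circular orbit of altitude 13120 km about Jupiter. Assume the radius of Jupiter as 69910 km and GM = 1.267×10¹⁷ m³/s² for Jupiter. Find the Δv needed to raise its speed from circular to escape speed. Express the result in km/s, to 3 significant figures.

r = 69910 + 13120 = 83030 km = 8.3030×10⁷ m.
Circular speed v_c = √(μ/r) = 39060 m/s.
Escape speed v_esc = √(2μ/r) = √2 × v_c = 55240 m/s.
Δv = v_esc − v_c = 16180 m/s = 16.18 km/s.

Δv ≈ 16.2 km/s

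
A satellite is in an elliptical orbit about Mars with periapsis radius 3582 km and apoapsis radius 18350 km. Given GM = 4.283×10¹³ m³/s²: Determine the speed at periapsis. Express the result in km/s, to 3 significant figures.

v ≈ 4.47 km/s

Semi-major axis a = (r_p + r_a)/2 = 10966 km = 1.097×10⁷ m.
Vis-viva: v² = μ(2/r − 1/a) = 4.283×10¹³ × (5.583×10⁻⁷ − 9.119×10⁻⁸) = 2.001×10⁷ m²/s².
v = 4473 m/s = 4.473 km/s.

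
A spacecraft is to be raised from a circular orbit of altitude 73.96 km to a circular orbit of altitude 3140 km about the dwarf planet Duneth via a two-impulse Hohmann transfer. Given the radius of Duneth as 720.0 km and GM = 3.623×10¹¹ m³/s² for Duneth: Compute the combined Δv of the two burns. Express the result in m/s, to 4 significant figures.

r₁ = 720.0 + 73.96 = 793.96 km = 7.9396×10⁵ m.
r₂ = 720.0 + 3140 = 3860.0 km = 3.8600×10⁶ m.
Transfer ellipse a_t = (r₁ + r₂)/2 = 2.327×10⁶ m.
At r₁: circular v_c1 = √(μ/r₁) = 675.5 m/s; transfer-periapsis v_p = √[μ(2/r₁ − 1/a_t)] = 870.0 m/s.
Δv₁ = v_p − v_c1 = 194.5 m/s.
At r₂: circular v_c2 = √(μ/r₂) = 306.4 m/s; transfer-apoapsis v_a = √[μ(2/r₂ − 1/a_t)] = 179.0 m/s.
Δv₂ = v_c2 − v_a = 127.4 m/s.
Total Δv = Δv₁ + Δv₂ = 321.9 m/s.

Δv_total ≈ 321.9 m/s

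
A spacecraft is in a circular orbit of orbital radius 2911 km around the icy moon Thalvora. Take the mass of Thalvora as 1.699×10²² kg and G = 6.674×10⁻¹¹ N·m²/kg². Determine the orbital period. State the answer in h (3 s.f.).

μ = GM = 6.674×10⁻¹¹ × 1.699×10²² = 1.134×10¹² m³/s².
r = 2911 km = 2.911×10⁶ m.
Kepler's third law: T = 2π√(r³/μ) = 2π√((2.911×10⁶)³ / 1.134×10¹²).
r³/μ = 2.175×10⁷ s², so T = 2π × 4.664×10³ = 2.931×10⁴ s.
Converting: 2.931×10⁴ s ÷ 3600 = 8.140 h.

T ≈ 8.14 h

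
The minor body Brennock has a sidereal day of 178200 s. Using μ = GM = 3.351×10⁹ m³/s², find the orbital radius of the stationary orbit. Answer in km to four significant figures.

A synchronous orbit has period T, so by Kepler's third law a = (μT²/4π²)^(1/3).
μT²/4π² = 3.351×10⁹ × (1.782×10⁵)² / 39.48 = 2.695×10¹⁸ m³.
a = 1.392×10⁶ m = 1391.7 km.

r_sync ≈ 1392 km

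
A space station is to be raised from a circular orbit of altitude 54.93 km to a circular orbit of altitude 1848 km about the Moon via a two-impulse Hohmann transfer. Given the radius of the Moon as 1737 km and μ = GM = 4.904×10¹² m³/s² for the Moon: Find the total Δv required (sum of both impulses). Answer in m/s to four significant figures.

r₁ = 1737 + 54.93 = 1791.9 km = 1.7919×10⁶ m.
r₂ = 1737 + 1848 = 3585.0 km = 3.5850×10⁶ m.
Transfer ellipse a_t = (r₁ + r₂)/2 = 2.688×10⁶ m.
At r₁: circular v_c1 = √(μ/r₁) = 1654 m/s; transfer-perilune v_p = √[μ(2/r₁ − 1/a_t)] = 1910 m/s.
Δv₁ = v_p − v_c1 = 256.0 m/s.
At r₂: circular v_c2 = √(μ/r₂) = 1170 m/s; transfer-apolune v_a = √[μ(2/r₂ − 1/a_t)] = 954.9 m/s.
Δv₂ = v_c2 − v_a = 214.7 m/s.
Total Δv = Δv₁ + Δv₂ = 470.7 m/s.

Δv_total ≈ 470.7 m/s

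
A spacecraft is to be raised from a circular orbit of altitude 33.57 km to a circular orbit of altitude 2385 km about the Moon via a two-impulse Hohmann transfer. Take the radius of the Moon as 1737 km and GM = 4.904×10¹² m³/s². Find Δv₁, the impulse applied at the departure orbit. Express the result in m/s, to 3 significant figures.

r₁ = 1737 + 33.57 = 1770.6 km = 1.7706×10⁶ m.
r₂ = 1737 + 2385 = 4122.0 km = 4.1220×10⁶ m.
Transfer ellipse a_t = (r₁ + r₂)/2 = 2.946×10⁶ m.
At r₁: circular v_c1 = √(μ/r₁) = 1664 m/s; transfer-perilune v_p = √[μ(2/r₁ − 1/a_t)] = 1968 m/s.
Δv₁ = v_p − v_c1 = 304.2 m/s.

Δv ≈ 304 m/s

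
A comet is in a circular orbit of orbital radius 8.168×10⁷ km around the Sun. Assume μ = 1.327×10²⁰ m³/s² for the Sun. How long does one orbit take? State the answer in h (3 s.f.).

T ≈ 3540 h

r = 8.168×10⁷ km = 8.168×10¹⁰ m.
Kepler's third law: T = 2π√(r³/μ) = 2π√((8.168×10¹⁰)³ / 1.327×10²⁰).
r³/μ = 4.107×10¹² s², so T = 2π × 2.026×10⁶ = 1.273×10⁷ s.
Converting: 1.273×10⁷ s ÷ 3600 = 3537 h.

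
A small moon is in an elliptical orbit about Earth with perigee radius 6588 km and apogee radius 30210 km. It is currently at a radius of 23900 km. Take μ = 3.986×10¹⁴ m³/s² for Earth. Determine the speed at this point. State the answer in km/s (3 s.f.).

Semi-major axis a = (r_p + r_a)/2 = 18399 km = 1.840×10⁷ m.
Vis-viva: v² = μ(2/r − 1/a) = 3.986×10¹⁴ × (8.368×10⁻⁸ − 5.435×10⁻⁸) = 1.169×10⁷ m²/s².
v = 3419 m/s = 3.419 km/s.

v ≈ 3.42 km/s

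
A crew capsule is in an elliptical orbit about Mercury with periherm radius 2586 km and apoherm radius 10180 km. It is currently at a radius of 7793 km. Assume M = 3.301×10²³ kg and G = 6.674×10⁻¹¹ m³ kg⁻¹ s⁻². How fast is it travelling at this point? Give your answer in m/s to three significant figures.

μ = GM = 6.674×10⁻¹¹ × 3.301×10²³ = 2.203×10¹³ m³/s².
Semi-major axis a = (r_p + r_a)/2 = 6383.0 km = 6.383×10⁶ m.
Vis-viva: v² = μ(2/r − 1/a) = 2.203×10¹³ × (2.566×10⁻⁷ − 1.567×10⁻⁷) = 2.203×10⁶ m²/s².
v = 1484 m/s.

v ≈ 1480 m/s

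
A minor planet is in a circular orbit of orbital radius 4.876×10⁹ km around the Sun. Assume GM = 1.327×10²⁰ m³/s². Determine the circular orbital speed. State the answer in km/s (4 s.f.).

r = 4.876×10⁹ km = 4.876×10¹² m.
For a circular orbit v = √(μ/r) = √(1.327×10²⁰ / 4.876×10¹²) = √(2.721×10⁷) = 5217 m/s.
That is 5.217 km/s.

v ≈ 5.217 km/s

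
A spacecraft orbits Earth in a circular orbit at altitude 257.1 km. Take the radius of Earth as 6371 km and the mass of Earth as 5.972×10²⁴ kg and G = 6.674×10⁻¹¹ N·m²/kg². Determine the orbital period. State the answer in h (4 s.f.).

T ≈ 1.492 h

μ = GM = 6.674×10⁻¹¹ × 5.972×10²⁴ = 3.986×10¹⁴ m³/s².
r = 6371 + 257.1 = 6628.1 km = 6.6281×10⁶ m.
Kepler's third law: T = 2π√(r³/μ) = 2π√((6.628×10⁶)³ / 3.986×10¹⁴).
r³/μ = 7.306×10⁵ s², so T = 2π × 8.547×10² = 5.370×10³ s.
Converting: 5.370×10³ s ÷ 3600 = 1.492 h.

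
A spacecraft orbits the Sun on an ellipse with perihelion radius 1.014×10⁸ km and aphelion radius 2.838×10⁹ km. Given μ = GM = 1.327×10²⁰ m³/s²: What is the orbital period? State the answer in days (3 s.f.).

T ≈ 11200 days

Semi-major axis a = (r_p + r_a)/2 = (1.0140×10⁸ + 2.8380×10⁹)/2 = 1.4697×10⁹ km = 1.470×10¹² m.
By Kepler's third law T = 2π√(a³/μ) = 2π × 1.547×10⁸ = 9.718×10⁸ s.
= 11250 days.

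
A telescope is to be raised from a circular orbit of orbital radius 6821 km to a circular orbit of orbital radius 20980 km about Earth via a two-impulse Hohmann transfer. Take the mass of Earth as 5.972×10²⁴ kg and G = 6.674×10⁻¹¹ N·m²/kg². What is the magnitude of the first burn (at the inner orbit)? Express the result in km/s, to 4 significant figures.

μ = GM = 6.674×10⁻¹¹ × 5.972×10²⁴ = 3.986×10¹⁴ m³/s².
r₁ = 6821 km = 6.821×10⁶ m.
r₂ = 20980 km = 2.098×10⁷ m.
Transfer ellipse a_t = (r₁ + r₂)/2 = 1.390×10⁷ m.
At r₁: circular v_c1 = √(μ/r₁) = 7644 m/s; transfer-perigee v_p = √[μ(2/r₁ − 1/a_t)] = 9391 m/s.
Δv₁ = v_p − v_c1 = 1747 m/s.
= 1.747 km/s.

Δv ≈ 1.747 km/s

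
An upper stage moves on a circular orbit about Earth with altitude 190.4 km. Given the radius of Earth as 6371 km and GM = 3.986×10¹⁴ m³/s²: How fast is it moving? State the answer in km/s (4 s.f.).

v ≈ 7.794 km/s

r = 6371 + 190.4 = 6561.4 km = 6.5614×10⁶ m.
For a circular orbit v = √(μ/r) = √(3.986×10¹⁴ / 6.561×10⁶) = √(6.075×10⁷) = 7794 m/s.
That is 7.794 km/s.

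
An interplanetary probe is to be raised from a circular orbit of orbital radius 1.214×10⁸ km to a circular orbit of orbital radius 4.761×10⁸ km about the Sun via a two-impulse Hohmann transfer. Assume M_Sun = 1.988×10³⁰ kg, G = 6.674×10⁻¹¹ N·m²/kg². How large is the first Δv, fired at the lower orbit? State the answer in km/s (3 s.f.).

Δv ≈ 8.67 km/s

μ = GM = 6.674×10⁻¹¹ × 1.988×10³⁰ = 1.327×10²⁰ m³/s².
r₁ = 1.214×10⁸ km = 1.214×10¹¹ m.
r₂ = 4.761×10⁸ km = 4.761×10¹¹ m.
Transfer ellipse a_t = (r₁ + r₂)/2 = 2.988×10¹¹ m.
At r₁: circular v_c1 = √(μ/r₁) = 33060 m/s; transfer-perihelion v_p = √[μ(2/r₁ − 1/a_t)] = 41730 m/s.
Δv₁ = v_p − v_c1 = 8675 m/s.
= 8.675 km/s.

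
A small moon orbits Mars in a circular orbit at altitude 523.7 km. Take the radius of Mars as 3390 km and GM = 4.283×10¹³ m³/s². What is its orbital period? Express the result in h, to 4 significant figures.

T ≈ 2.065 h

r = 3390 + 523.7 = 3913.7 km = 3.9137×10⁶ m.
Kepler's third law: T = 2π√(r³/μ) = 2π√((3.914×10⁶)³ / 4.283×10¹³).
r³/μ = 1.400×10⁶ s², so T = 2π × 1.183×10³ = 7.433×10³ s.
Converting: 7.433×10³ s ÷ 3600 = 2.065 h.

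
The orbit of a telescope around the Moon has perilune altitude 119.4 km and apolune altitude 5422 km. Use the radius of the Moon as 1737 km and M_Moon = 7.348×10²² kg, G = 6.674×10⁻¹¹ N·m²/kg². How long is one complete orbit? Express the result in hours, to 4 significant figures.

μ = GM = 6.674×10⁻¹¹ × 7.348×10²² = 4.904×10¹² m³/s².
r_p = 1737 + 119.4 = 1856.4 km = 1.8564×10⁶ m.
r_a = 1737 + 5422 = 7159.0 km = 7.1590×10⁶ m.
Semi-major axis a = (r_p + r_a)/2 = (1856.4 + 7159.0)/2 = 4507.7 km = 4.508×10⁶ m.
By Kepler's third law T = 2π√(a³/μ) = 2π × 4.322×10³ = 2.715×10⁴ s.
= 7.543 hours.

T ≈ 7.543 hours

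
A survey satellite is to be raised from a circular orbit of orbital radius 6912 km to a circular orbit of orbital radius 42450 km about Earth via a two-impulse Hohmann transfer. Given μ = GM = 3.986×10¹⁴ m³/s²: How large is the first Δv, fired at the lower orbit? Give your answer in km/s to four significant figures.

r₁ = 6912 km = 6.912×10⁶ m.
r₂ = 42450 km = 4.245×10⁷ m.
Transfer ellipse a_t = (r₁ + r₂)/2 = 2.468×10⁷ m.
At r₁: circular v_c1 = √(μ/r₁) = 7594 m/s; transfer-perigee v_p = √[μ(2/r₁ − 1/a_t)] = 9959 m/s.
Δv₁ = v_p − v_c1 = 2365 m/s.
= 2.365 km/s.

Δv ≈ 2.365 km/s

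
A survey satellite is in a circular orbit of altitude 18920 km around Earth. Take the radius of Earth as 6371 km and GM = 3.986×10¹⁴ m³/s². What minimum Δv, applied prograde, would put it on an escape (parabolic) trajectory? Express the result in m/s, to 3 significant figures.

r = 6371 + 18920 = 25291 km = 2.5291×10⁷ m.
Circular speed v_c = √(μ/r) = 3970 m/s.
Escape speed v_esc = √(2μ/r) = √2 × v_c = 5614 m/s.
Δv = v_esc − v_c = 1644 m/s.

Δv ≈ 1640 m/s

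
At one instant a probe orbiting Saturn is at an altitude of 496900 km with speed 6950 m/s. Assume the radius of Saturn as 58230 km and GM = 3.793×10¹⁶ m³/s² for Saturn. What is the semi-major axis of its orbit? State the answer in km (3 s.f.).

a ≈ 4.29×10⁵ km

r = 58230 + 496900 = 5.5513×10⁵ km = 5.551×10⁸ m.
Specific orbital energy ε = v²/2 − μ/r = (6950)²/2 − 3.793×10¹⁶/5.551×10⁸ = -4.418×10⁷ J/kg.
Since ε = −μ/(2a), a = −μ/(2ε) = 4.293×10⁸ m = 4.2931×10⁵ km.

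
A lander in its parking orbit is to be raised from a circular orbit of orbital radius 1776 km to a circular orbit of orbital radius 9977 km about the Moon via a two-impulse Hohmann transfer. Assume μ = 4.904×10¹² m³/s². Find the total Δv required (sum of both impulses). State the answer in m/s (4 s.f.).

r₁ = 1776 km = 1.776×10⁶ m.
r₂ = 9977 km = 9.977×10⁶ m.
Transfer ellipse a_t = (r₁ + r₂)/2 = 5.876×10⁶ m.
At r₁: circular v_c1 = √(μ/r₁) = 1662 m/s; transfer-perilune v_p = √[μ(2/r₁ − 1/a_t)] = 2165 m/s.
Δv₁ = v_p − v_c1 = 503.5 m/s.
At r₂: circular v_c2 = √(μ/r₂) = 701.1 m/s; transfer-apolune v_a = √[μ(2/r₂ − 1/a_t)] = 385.4 m/s.
Δv₂ = v_c2 − v_a = 315.7 m/s.
Total Δv = Δv₁ + Δv₂ = 819.1 m/s.

Δv_total ≈ 819.1 m/s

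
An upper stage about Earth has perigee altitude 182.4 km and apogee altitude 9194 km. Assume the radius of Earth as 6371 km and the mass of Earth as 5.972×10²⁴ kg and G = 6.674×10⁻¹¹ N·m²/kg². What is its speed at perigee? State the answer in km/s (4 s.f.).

μ = GM = 6.674×10⁻¹¹ × 5.972×10²⁴ = 3.986×10¹⁴ m³/s².
r_p = 6371 + 182.4 = 6553.4 km = 6.5534×10⁶ m.
r_a = 6371 + 9194 = 15565 km = 1.5565×10⁷ m.
Semi-major axis a = (r_p + r_a)/2 = 11059 km = 1.106×10⁷ m.
Vis-viva: v² = μ(2/r − 1/a) = 3.986×10¹⁴ × (3.052×10⁻⁷ − 9.042×10⁻⁸) = 8.560×10⁷ m²/s².
v = 9252 m/s = 9.252 km/s.

v ≈ 9.252 km/s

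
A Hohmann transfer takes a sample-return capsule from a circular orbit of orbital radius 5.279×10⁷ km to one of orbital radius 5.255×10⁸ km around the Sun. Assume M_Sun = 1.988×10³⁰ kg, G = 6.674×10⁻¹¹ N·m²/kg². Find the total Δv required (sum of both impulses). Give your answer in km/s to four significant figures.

Δv_total ≈ 26.55 km/s

μ = GM = 6.674×10⁻¹¹ × 1.988×10³⁰ = 1.327×10²⁰ m³/s².
r₁ = 5.279×10⁷ km = 5.279×10¹⁰ m.
r₂ = 5.255×10⁸ km = 5.255×10¹¹ m.
Transfer ellipse a_t = (r₁ + r₂)/2 = 2.891×10¹¹ m.
At r₁: circular v_c1 = √(μ/r₁) = 50130 m/s; transfer-perihelion v_p = √[μ(2/r₁ − 1/a_t)] = 67590 m/s.
Δv₁ = v_p − v_c1 = 17450 m/s.
At r₂: circular v_c2 = √(μ/r₂) = 15890 m/s; transfer-aphelion v_a = √[μ(2/r₂ − 1/a_t)] = 6789 m/s.
Δv₂ = v_c2 − v_a = 9100 m/s.
Total Δv = Δv₁ + Δv₂ = 26550 m/s = 26.55 km/s.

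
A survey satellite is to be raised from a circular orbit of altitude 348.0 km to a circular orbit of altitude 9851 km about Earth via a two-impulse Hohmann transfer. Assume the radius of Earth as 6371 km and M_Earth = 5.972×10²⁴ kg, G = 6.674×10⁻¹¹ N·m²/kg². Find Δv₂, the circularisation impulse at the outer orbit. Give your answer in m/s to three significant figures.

μ = GM = 6.674×10⁻¹¹ × 5.972×10²⁴ = 3.986×10¹⁴ m³/s².
r₁ = 6371 + 348.0 = 6719.0 km = 6.7190×10⁶ m.
r₂ = 6371 + 9851 = 16222 km = 1.6222×10⁷ m.
Transfer ellipse a_t = (r₁ + r₂)/2 = 1.147×10⁷ m.
At r₁: circular v_c1 = √(μ/r₁) = 7702 m/s; transfer-perigee v_p = √[μ(2/r₁ − 1/a_t)] = 9159 m/s.
At r₂: circular v_c2 = √(μ/r₂) = 4957 m/s; transfer-apogee v_a = √[μ(2/r₂ − 1/a_t)] = 3794 m/s.
Δv₂ = v_c2 − v_a = 1163 m/s.

Δv ≈ 1160 m/s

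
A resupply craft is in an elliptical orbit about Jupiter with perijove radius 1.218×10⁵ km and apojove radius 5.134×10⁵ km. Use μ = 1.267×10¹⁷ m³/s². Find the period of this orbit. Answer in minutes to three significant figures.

T ≈ 1670 minutes

Semi-major axis a = (r_p + r_a)/2 = (1.2180×10⁵ + 5.1340×10⁵)/2 = 3.1760×10⁵ km = 3.176×10⁸ m.
By Kepler's third law T = 2π√(a³/μ) = 2π × 1.590×10⁴ = 9.991×10⁴ s.
= 1665 minutes.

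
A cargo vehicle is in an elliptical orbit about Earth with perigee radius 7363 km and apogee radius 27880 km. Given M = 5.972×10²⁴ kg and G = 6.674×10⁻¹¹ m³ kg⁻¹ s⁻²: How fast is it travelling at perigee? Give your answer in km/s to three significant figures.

v ≈ 9.25 km/s

μ = GM = 6.674×10⁻¹¹ × 5.972×10²⁴ = 3.986×10¹⁴ m³/s².
Semi-major axis a = (r_p + r_a)/2 = 17622 km = 1.762×10⁷ m.
Vis-viva: v² = μ(2/r − 1/a) = 3.986×10¹⁴ × (2.716×10⁻⁷ − 5.675×10⁻⁸) = 8.564×10⁷ m²/s².
v = 9254 m/s = 9.254 km/s.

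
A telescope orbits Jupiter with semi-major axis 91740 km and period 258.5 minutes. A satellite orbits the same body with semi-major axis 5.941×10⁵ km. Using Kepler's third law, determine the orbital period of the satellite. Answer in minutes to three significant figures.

T₂ ≈ 4260 minutes

Kepler's third law: T² ∝ a³, so T₂ = T₁ (a₂/a₁)^(3/2).
a₂/a₁ = 6.476, (a₂/a₁)^(3/2) = 16.48.
T₂ = 258.5 × 16.48 = 4260 minutes.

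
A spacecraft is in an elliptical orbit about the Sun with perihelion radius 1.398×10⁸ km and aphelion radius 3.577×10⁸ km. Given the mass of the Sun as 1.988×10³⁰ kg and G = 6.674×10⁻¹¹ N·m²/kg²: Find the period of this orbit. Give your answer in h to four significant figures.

T ≈ 18800 h

μ = GM = 6.674×10⁻¹¹ × 1.988×10³⁰ = 1.327×10²⁰ m³/s².
Semi-major axis a = (r_p + r_a)/2 = (1.3980×10⁸ + 3.5770×10⁸)/2 = 2.4875×10⁸ km = 2.488×10¹¹ m.
By Kepler's third law T = 2π√(a³/μ) = 2π × 1.077×10⁷ = 6.767×10⁷ s.
= 18800 h.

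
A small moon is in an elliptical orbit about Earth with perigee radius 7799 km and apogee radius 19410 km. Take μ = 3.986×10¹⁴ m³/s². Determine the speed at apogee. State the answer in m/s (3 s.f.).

v ≈ 3430 m/s

Semi-major axis a = (r_p + r_a)/2 = 13604 km = 1.360×10⁷ m.
Vis-viva: v² = μ(2/r − 1/a) = 3.986×10¹⁴ × (1.030×10⁻⁷ − 7.351×10⁻⁸) = 1.177×10⁷ m²/s².
v = 3431 m/s.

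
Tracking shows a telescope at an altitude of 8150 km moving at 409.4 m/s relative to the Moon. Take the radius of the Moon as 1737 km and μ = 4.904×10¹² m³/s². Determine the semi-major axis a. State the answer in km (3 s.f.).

a ≈ 5950 km

r = 1737 + 8150 = 9887.0 km = 9.887×10⁶ m.
Specific orbital energy ε = v²/2 − μ/r = (409.4)²/2 − 4.904×10¹²/9.887×10⁶ = -4.122×10⁵ J/kg.
Since ε = −μ/(2a), a = −μ/(2ε) = 5.949×10⁶ m = 5948.6 km.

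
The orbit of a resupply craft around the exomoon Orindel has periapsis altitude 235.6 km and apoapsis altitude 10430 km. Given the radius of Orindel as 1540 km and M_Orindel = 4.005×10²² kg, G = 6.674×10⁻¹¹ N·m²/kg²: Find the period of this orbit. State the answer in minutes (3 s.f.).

μ = GM = 6.674×10⁻¹¹ × 4.005×10²² = 2.673×10¹² m³/s².
r_p = 1540 + 235.6 = 1775.6 km = 1.7756×10⁶ m.
r_a = 1540 + 10430 = 11970 km = 1.1970×10⁷ m.
Semi-major axis a = (r_p + r_a)/2 = (1775.6 + 11970)/2 = 6872.8 km = 6.873×10⁶ m.
By Kepler's third law T = 2π√(a³/μ) = 2π × 1.102×10⁴ = 6.924×10⁴ s.
= 1154 minutes.

T ≈ 1150 minutes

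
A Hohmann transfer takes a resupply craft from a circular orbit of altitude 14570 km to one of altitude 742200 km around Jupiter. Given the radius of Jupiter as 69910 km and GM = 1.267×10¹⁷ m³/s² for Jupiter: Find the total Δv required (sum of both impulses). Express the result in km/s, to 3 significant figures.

r₁ = 69910 + 14570 = 84480 km = 8.4480×10⁷ m.
r₂ = 69910 + 742200 = 812110 km = 8.1211×10⁸ m.
Transfer ellipse a_t = (r₁ + r₂)/2 = 4.483×10⁸ m.
At r₁: circular v_c1 = √(μ/r₁) = 38730 m/s; transfer-perijove v_p = √[μ(2/r₁ − 1/a_t)] = 52120 m/s.
Δv₁ = v_p − v_c1 = 13400 m/s.
At r₂: circular v_c2 = √(μ/r₂) = 12490 m/s; transfer-apojove v_a = √[μ(2/r₂ − 1/a_t)] = 5422 m/s.
Δv₂ = v_c2 − v_a = 7068 m/s.
Total Δv = Δv₁ + Δv₂ = 20470 m/s = 20.47 km/s.

Δv_total ≈ 20.5 km/s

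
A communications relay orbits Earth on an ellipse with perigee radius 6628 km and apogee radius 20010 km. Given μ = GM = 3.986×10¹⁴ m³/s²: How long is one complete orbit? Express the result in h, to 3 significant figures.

T ≈ 4.25 h

Semi-major axis a = (r_p + r_a)/2 = (6628.0 + 20010)/2 = 13319 km = 1.332×10⁷ m.
By Kepler's third law T = 2π√(a³/μ) = 2π × 2.435×10³ = 1.530×10⁴ s.
= 4.249 h.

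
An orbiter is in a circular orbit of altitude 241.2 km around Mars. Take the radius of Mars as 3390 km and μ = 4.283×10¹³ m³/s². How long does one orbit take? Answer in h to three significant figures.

T ≈ 1.85 h

r = 3390 + 241.2 = 3631.2 km = 3.6312×10⁶ m.
Kepler's third law: T = 2π√(r³/μ) = 2π√((3.631×10⁶)³ / 4.283×10¹³).
r³/μ = 1.118×10⁶ s², so T = 2π × 1.057×10³ = 6.643×10³ s.
Converting: 6.643×10³ s ÷ 3600 = 1.845 h.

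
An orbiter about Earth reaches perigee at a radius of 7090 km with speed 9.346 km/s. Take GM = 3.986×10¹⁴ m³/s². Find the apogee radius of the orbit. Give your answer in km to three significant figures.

apogee radius ≈ 24700 km

r_p = 7.090×10⁶ m.
Specific energy ε = v²/2 − μ/r = -1.255×10⁷ J/kg, so a = −μ/(2ε) = 1.589×10⁷ m.
The apsides satisfy r_p + r_a = 2a, so the apogee radius is 2a − r_p = 2.468×10⁷ m = 24681 km.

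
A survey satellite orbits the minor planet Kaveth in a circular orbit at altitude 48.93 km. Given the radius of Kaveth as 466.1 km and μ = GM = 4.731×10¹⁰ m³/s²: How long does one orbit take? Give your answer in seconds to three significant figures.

T ≈ 10700 seconds

r = 466.1 + 48.93 = 515.03 km = 5.1503×10⁵ m.
Kepler's third law: T = 2π√(r³/μ) = 2π√((5.150×10⁵)³ / 4.731×10¹⁰).
r³/μ = 2.888×10⁶ s², so T = 2π × 1.699×10³ = 1.068×10⁴ s.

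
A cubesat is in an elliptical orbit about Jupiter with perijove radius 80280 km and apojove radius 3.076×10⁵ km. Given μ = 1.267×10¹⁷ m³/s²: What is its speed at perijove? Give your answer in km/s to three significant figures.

v ≈ 50.0 km/s

Semi-major axis a = (r_p + r_a)/2 = 1.9394×10⁵ km = 1.939×10⁸ m.
Vis-viva: v² = μ(2/r − 1/a) = 1.267×10¹⁷ × (2.491×10⁻⁸ − 5.156×10⁻⁹) = 2.503×10⁹ m²/s².
v = 50030 m/s = 50.03 km/s.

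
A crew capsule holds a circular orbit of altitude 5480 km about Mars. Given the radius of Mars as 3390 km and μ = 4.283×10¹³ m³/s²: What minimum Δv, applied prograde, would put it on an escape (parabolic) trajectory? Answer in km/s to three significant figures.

r = 3390 + 5480 = 8870.0 km = 8.8700×10⁶ m.
Circular speed v_c = √(μ/r) = 2197 m/s.
Escape speed v_esc = √(2μ/r) = √2 × v_c = 3108 m/s.
Δv = v_esc − v_c = 910.2 m/s = 0.9102 km/s.

Δv ≈ 0.91 km/s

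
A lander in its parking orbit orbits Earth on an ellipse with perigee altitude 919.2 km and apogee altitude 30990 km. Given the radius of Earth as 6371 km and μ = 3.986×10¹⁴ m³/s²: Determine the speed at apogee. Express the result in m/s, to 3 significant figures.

r_p = 6371 + 919.2 = 7290.2 km = 7.2902×10⁶ m.
r_a = 6371 + 30990 = 37361 km = 3.7361×10⁷ m.
Semi-major axis a = (r_p + r_a)/2 = 22326 km = 2.233×10⁷ m.
Vis-viva: v² = μ(2/r − 1/a) = 3.986×10¹⁴ × (5.353×10⁻⁸ − 4.479×10⁻⁸) = 3.484×10⁶ m²/s².
v = 1866 m/s.

v ≈ 1870 m/s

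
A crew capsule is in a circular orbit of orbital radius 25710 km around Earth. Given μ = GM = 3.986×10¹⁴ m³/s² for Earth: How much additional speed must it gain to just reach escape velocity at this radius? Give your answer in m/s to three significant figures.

Δv ≈ 1630 m/s

r = 25710 km = 2.571×10⁷ m.
Circular speed v_c = √(μ/r) = 3937 m/s.
Escape speed v_esc = √(2μ/r) = √2 × v_c = 5568 m/s.
Δv = v_esc − v_c = 1631 m/s.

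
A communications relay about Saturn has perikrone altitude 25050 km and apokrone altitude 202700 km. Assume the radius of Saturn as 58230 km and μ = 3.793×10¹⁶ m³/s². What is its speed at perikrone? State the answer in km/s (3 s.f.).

r_p = 58230 + 25050 = 83280 km = 8.3280×10⁷ m.
r_a = 58230 + 202700 = 260930 km = 2.6093×10⁸ m.
Semi-major axis a = (r_p + r_a)/2 = 1.7210×10⁵ km = 1.721×10⁸ m.
Vis-viva: v² = μ(2/r − 1/a) = 3.793×10¹⁶ × (2.402×10⁻⁸ − 5.810×10⁻⁹) = 6.905×10⁸ m²/s².
v = 26280 m/s = 26.28 km/s.

v ≈ 26.3 km/s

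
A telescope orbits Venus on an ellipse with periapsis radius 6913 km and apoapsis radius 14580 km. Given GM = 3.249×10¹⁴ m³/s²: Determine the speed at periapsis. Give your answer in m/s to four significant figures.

v ≈ 7985 m/s

Semi-major axis a = (r_p + r_a)/2 = 10746 km = 1.075×10⁷ m.
Vis-viva: v² = μ(2/r − 1/a) = 3.249×10¹⁴ × (2.893×10⁻⁷ − 9.305×10⁻⁸) = 6.376×10⁷ m²/s².
v = 7985 m/s.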